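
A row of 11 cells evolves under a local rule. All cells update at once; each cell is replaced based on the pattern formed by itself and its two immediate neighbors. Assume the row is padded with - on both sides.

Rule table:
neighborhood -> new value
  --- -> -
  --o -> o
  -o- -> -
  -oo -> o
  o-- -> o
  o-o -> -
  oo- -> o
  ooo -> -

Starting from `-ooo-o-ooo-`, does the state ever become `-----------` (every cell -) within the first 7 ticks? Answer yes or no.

oo-o---o-oo
oo--o-o--oo
oooo---oooo
o--oo-oo--o
-oooo-oooo-
oo--o-o--oo  (repeats tick 2; period 4)
tick 7: oooo---oooo
tick 7 is oooo---oooo, still not uniform -

no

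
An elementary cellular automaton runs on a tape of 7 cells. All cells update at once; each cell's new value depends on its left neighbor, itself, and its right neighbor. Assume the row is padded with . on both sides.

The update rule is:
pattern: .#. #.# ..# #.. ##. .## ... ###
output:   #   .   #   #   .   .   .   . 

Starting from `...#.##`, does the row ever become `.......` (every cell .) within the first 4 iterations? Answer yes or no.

..##...
.#..#..
######.
......#
iteration 4 is ......#, still not uniform .

no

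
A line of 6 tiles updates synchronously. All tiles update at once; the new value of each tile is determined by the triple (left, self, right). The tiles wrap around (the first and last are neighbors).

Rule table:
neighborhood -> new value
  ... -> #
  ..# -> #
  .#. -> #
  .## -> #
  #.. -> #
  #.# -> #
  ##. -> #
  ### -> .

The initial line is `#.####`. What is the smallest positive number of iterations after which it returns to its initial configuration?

2

iteration 1: ###...
iteration 2: #.####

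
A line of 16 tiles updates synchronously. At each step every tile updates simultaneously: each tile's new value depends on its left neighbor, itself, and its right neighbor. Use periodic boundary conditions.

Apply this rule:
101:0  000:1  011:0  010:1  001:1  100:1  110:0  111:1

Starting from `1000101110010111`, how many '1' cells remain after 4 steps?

11

0111100101110011
0011011100101100
1100001011100011
1011111001011101
count of 1: 11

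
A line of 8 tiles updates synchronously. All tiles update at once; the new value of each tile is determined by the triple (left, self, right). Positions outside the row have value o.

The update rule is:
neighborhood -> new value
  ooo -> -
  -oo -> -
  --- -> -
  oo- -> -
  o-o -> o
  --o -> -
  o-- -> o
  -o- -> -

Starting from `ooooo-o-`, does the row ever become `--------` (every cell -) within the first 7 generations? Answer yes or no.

no

generation 1: -----o-o
generation 2: o-----o-
generation 3: -o-----o
generation 4: o-o-----
generation 5: -o-o----
generation 6: o-o-o---
generation 7: -o-o-o--
generation 7 is -o-o-o--, still not uniform -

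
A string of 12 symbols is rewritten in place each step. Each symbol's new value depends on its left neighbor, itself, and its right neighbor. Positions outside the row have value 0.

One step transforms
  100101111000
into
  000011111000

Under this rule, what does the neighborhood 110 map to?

At position 8 the neighborhood is 110; the next row has 1 there.

1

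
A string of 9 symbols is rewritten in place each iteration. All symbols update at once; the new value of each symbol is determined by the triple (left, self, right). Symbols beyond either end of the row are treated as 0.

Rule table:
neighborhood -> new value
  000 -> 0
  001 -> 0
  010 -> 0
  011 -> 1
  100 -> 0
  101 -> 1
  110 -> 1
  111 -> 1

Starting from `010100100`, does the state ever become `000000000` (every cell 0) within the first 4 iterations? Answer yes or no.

yes

iteration 1: 001000000
iteration 2: 000000000
all cells are 0 at iteration 2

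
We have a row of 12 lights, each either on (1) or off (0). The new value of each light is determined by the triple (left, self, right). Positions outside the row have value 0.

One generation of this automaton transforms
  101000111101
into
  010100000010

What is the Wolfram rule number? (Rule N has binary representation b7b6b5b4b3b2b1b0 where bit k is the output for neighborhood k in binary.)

position 7: 111 → 0  (bit 7 = 0)
position 9: 110 → 0  (bit 6 = 0)
position 1: 101 → 1  (bit 5 = 1)
position 3: 100 → 1  (bit 4 = 1)
position 6: 011 → 0  (bit 3 = 0)
position 0: 010 → 0  (bit 2 = 0)
position 5: 001 → 0  (bit 1 = 0)
position 4: 000 → 0  (bit 0 = 0)
bits b7..b0 = 00110000 = 48

48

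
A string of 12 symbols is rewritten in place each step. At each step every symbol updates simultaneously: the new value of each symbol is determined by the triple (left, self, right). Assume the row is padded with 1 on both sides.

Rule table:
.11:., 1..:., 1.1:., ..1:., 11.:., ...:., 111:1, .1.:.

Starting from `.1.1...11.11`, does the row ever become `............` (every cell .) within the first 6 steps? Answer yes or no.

step 1: ...........1
step 2: ............
all cells are . at step 2

yes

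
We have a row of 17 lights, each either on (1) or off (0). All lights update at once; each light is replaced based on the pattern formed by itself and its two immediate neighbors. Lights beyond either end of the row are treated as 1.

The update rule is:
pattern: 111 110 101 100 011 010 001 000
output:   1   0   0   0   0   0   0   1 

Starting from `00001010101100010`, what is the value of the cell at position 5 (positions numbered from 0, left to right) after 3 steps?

1

01100000000001000
00001111111100010
01100111111001000
position 5 holds 1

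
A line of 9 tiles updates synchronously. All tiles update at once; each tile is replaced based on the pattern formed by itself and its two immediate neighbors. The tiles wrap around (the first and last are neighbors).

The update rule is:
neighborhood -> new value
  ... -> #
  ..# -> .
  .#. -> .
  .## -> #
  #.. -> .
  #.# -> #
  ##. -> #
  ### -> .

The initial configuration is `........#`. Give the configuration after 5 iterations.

.#.##.#..

.######..
.#....#.#
#..##..#.
...##...#
.#.##.#..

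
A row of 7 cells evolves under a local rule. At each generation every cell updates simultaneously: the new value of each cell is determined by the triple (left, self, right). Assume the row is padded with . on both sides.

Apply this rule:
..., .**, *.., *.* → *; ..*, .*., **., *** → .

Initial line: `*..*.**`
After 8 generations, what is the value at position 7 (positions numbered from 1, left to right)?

*

.*..**.
..*.*.*
*..*.*.
.*..*.*
..*..*.
*..*..*
.*..*..
..*..**
position 7 holds *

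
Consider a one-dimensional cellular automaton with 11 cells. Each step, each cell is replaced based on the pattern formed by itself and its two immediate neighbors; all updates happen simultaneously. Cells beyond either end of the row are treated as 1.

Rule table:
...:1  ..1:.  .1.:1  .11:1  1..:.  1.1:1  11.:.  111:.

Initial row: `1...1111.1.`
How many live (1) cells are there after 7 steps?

3

..1.1...111
..111.1.1..
..1..1111..
..1..1.....
..1..1.111.
..1..111..1
..1..1....1
count of 1: 3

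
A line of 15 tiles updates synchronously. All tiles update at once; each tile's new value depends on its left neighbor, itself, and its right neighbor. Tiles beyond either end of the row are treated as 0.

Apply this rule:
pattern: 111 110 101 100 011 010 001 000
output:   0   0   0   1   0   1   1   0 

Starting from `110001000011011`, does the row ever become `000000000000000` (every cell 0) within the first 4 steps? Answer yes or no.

no

001011100100000
011000011110000
100100100001000
111111110011100
step 4 is 111111110011100, still not uniform 0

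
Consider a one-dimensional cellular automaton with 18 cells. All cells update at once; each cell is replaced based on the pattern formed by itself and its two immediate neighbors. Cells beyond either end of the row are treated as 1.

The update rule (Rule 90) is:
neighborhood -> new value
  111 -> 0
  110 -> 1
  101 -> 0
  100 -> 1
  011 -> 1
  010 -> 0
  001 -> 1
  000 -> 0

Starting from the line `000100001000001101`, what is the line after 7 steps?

111010000011001001

101010010100011101
100001100010110101
110011110100110001
011110010011111011
010011101110001010
001110101011010000
111010000011001001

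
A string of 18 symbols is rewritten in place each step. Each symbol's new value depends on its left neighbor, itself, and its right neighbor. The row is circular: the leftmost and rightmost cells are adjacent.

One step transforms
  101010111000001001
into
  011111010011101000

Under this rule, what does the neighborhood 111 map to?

1

At position 7 the neighborhood is 111; the next row has 1 there.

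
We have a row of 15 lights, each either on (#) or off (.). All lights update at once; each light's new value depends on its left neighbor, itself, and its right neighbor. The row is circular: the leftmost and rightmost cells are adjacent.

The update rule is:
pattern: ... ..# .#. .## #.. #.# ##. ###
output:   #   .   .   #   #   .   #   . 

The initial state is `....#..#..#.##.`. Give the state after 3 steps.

step 1: ###..#..#...###
step 2: ..##..#..##.#..
step 3: #.###..#.##..##

#.###..#.##..##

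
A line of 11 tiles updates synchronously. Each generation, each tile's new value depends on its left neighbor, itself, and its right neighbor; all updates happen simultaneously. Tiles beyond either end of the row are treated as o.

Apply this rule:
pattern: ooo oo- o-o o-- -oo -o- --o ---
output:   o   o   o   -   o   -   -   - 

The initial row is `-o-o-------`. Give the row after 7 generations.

oo---------

o-o--------
oo---------
oo---------  (fixed point — unchanged through generation 7)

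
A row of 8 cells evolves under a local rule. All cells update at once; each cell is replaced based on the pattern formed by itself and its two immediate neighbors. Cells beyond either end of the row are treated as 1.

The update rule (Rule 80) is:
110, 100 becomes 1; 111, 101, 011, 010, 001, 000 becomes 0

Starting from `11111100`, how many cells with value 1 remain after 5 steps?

00000110
10000010
11000000
01100000
00110000
count of 1: 2

2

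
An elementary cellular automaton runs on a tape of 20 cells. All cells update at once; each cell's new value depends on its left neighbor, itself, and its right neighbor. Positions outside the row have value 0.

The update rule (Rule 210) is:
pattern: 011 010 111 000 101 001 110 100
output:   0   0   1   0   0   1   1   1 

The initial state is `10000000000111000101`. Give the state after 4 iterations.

01000000001011101000
10100000010001100100
00010000101010111010
00101001000000011001

00101001000000011001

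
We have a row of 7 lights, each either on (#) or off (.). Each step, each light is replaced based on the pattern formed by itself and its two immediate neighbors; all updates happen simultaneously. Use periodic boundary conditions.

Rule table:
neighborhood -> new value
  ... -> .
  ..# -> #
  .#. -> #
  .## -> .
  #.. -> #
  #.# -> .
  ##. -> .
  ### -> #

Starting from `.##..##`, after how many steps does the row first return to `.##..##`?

...##..
..#..#.
.######
..####.
.#.##.#
.#....#
.##..##

7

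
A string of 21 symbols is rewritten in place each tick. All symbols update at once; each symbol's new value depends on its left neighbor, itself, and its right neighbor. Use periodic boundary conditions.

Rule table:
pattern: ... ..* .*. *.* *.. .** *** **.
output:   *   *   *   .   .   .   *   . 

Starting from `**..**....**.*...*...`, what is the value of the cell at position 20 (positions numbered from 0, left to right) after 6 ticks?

*

...*...***...*.***.**
.***.**.*..***..*....
*.*.....*.*.*..**.***
..*.*****.*.*.*....**
.**..***..*.*.*.***..
*...*.*..**.*.*..*..*
position 20 holds *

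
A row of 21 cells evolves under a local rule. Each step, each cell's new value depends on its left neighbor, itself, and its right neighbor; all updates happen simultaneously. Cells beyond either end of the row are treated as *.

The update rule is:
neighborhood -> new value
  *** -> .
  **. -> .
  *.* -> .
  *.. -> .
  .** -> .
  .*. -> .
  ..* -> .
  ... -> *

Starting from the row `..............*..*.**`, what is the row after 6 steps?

..............******.

.************........
..............******.
.************........  (repeats step 1; period 2)
step 6: ..............******.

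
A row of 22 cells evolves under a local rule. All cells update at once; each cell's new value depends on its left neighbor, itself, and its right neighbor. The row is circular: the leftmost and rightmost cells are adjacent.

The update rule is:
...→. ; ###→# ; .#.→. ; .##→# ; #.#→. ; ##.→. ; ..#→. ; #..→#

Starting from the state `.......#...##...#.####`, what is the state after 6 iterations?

iteration 1: #.......#..#.#....###.
iteration 2: .#.......#....#...##..
iteration 3: ..#.......#....#..#.#.
iteration 4: ...#.......#....#....#
iteration 5: #...#.......#....#....
iteration 6: .#...#.......#....#...

.#...#.......#....#...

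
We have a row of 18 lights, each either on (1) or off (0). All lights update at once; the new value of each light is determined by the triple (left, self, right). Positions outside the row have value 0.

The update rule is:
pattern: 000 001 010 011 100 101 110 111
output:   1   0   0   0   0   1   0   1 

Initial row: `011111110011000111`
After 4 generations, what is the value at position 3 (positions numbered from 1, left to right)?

001111100000010010
100111001111000000
000010000110011111
111000110000001110
position 3 holds 1

1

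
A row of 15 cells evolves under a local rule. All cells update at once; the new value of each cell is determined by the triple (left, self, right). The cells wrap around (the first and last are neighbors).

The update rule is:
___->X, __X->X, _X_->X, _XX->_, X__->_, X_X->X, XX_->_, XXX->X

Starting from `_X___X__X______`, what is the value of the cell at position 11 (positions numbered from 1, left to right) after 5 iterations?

iteration 1: XX_XXX_XX_XXXXX
iteration 2: X_X_X_X__X_XXXX
iteration 3: _XXXXXX_XXX_XXX
iteration 4: X_XXXX_X_X_X_X_
iteration 5: XX_XX_XXXXXXXXX
position 11 holds X

X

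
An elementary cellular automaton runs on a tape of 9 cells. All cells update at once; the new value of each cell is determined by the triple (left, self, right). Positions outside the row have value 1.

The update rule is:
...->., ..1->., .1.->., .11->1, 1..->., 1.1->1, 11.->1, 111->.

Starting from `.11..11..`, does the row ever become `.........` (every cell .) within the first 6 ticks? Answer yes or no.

no

tick 1: 111..11..
tick 2: ..1..11..
tick 3: .....11..
tick 4: .....11..  (fixed point — unchanged through tick 6)
tick 6 is .....11.., still not uniform .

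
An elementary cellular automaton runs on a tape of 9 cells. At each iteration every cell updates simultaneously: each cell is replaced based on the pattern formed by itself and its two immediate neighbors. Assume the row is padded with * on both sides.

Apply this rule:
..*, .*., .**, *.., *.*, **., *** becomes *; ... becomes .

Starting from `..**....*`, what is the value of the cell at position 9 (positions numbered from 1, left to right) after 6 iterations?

*****..**
*********
*********  (fixed point — unchanged through iteration 6)
position 9 holds *

*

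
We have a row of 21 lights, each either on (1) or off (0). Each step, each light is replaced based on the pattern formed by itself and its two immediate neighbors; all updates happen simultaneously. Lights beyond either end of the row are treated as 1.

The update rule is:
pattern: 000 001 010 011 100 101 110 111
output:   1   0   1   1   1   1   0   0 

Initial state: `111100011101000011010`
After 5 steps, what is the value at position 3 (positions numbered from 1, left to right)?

1

step 1: 000011010011111010111
step 2: 111010111010000111100
step 3: 000111100111110100010
step 4: 110100010100001111011
step 5: 001111011111101000110
position 3 holds 1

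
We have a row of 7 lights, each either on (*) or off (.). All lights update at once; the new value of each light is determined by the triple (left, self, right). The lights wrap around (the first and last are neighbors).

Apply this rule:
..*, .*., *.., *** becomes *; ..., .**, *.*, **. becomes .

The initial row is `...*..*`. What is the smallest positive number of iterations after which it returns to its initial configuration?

7

iteration 1: *.*****
iteration 2: ...****
iteration 3: *.*.**.
iteration 4: *.*....
iteration 5: *.**..*
iteration 6: ....**.
iteration 7: ...*..*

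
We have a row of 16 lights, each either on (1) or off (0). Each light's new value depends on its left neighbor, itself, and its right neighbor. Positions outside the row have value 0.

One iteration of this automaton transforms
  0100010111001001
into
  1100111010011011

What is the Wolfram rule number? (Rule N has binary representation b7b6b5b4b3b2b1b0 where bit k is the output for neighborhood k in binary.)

position 8: 111 → 1  (bit 7 = 1)
position 9: 110 → 0  (bit 6 = 0)
position 6: 101 → 1  (bit 5 = 1)
position 2: 100 → 0  (bit 4 = 0)
position 7: 011 → 0  (bit 3 = 0)
position 1: 010 → 1  (bit 2 = 1)
position 0: 001 → 1  (bit 1 = 1)
position 3: 000 → 0  (bit 0 = 0)
bits b7..b0 = 10100110 = 166

166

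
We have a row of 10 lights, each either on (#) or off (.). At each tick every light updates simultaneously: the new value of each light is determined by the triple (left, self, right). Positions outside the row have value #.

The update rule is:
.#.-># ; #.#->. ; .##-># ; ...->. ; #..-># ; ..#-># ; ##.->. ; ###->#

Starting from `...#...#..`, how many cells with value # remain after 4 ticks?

8

#.###.####
..##..####
###.######
##..######
count of #: 8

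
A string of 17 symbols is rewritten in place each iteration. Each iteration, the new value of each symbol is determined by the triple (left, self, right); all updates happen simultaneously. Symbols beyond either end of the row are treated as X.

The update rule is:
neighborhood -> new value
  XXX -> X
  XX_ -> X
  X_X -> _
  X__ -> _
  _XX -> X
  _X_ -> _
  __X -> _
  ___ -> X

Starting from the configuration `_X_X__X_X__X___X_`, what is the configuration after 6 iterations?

iteration 1: _____________X___
iteration 2: _XXXXXXXXXXX___X_
iteration 3: _XXXXXXXXXXX_X___
iteration 4: _XXXXXXXXXXX___X_  (repeats iteration 2; period 2)
iteration 6: _XXXXXXXXXXX___X_

_XXXXXXXXXXX___X_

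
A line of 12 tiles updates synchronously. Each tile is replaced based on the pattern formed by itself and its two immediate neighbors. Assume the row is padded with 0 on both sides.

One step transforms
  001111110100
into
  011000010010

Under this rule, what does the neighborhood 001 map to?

1

At position 1 the neighborhood is 001; the next row has 1 there.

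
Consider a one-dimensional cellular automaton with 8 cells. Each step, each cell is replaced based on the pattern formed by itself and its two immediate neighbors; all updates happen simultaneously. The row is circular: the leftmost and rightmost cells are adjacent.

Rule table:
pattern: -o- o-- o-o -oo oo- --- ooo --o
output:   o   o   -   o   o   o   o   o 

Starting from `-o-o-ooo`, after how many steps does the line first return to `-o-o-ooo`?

1

-o-o-ooo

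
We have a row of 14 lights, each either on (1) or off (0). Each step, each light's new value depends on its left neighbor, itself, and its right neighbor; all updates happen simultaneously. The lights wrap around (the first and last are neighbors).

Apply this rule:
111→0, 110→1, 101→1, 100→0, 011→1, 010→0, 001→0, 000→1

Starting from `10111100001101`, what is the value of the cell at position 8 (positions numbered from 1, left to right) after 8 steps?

1

11100101101111
00100011111000
10001010001011
10100100100110
01000000000111
10011111110101
10010000011011
10000111011110
position 8 holds 1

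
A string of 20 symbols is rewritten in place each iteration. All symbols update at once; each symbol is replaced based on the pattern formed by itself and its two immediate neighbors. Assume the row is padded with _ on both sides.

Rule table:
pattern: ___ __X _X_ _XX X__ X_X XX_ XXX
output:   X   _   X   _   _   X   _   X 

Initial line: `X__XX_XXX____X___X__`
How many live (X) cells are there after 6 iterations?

6

iteration 1: X____X_X__XX_X_X_X_X
iteration 2: X_XX_XXX____XXXXXXXX
iteration 3: XX__X_X__XX__XXXXXX_
iteration 4: ____XXX_______XXXX__
iteration 5: XXX__X__XXXXX__XX__X
iteration 6: _X___X___XXX_______X
count of X: 6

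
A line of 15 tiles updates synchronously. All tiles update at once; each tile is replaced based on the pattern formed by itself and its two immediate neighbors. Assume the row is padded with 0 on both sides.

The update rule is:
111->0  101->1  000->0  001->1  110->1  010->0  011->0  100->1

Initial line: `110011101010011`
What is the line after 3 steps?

011001101101011

011100110101101
100111011010110
011001101101011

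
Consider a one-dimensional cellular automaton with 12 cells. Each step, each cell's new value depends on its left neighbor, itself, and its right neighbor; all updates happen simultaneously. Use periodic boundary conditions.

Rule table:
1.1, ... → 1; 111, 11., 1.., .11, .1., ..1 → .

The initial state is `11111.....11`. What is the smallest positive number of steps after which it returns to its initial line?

......111...
11111.....11

2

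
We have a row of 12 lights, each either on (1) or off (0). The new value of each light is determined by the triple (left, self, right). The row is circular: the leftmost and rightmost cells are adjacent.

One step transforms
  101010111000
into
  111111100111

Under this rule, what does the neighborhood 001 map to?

1

At position 11 the neighborhood is 001; the next row has 1 there.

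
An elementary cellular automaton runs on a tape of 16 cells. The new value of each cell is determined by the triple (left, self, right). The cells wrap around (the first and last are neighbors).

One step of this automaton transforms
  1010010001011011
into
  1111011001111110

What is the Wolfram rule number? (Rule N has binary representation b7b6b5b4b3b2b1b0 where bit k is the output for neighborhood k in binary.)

124

position 15: 111 → 0  (bit 7 = 0)
position 0: 110 → 1  (bit 6 = 1)
position 1: 101 → 1  (bit 5 = 1)
position 3: 100 → 1  (bit 4 = 1)
position 11: 011 → 1  (bit 3 = 1)
position 2: 010 → 1  (bit 2 = 1)
position 4: 001 → 0  (bit 1 = 0)
position 7: 000 → 0  (bit 0 = 0)
bits b7..b0 = 01111100 = 124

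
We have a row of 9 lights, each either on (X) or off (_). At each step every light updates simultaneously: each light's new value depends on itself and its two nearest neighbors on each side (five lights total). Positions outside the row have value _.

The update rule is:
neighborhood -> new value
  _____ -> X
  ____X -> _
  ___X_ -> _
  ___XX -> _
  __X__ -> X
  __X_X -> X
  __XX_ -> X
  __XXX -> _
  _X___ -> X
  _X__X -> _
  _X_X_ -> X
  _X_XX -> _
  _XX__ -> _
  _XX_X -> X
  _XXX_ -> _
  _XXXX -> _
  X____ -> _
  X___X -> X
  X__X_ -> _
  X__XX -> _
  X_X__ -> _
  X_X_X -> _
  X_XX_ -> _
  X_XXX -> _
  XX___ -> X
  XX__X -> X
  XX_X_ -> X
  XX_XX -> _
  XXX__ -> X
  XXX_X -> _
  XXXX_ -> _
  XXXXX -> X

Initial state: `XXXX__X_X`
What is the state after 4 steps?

X__X__XX_

___XX_XX_
X__XX___X
X__X_XX_X
X__X__XX_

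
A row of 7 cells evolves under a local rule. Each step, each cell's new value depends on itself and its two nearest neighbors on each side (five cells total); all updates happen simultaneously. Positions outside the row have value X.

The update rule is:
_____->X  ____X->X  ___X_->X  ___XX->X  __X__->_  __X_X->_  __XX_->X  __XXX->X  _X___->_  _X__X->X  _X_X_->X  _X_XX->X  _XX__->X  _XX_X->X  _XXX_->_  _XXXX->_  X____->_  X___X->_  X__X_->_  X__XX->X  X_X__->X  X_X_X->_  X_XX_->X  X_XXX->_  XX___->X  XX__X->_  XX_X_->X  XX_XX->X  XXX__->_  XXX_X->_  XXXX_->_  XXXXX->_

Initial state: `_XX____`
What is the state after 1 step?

XXXX_XX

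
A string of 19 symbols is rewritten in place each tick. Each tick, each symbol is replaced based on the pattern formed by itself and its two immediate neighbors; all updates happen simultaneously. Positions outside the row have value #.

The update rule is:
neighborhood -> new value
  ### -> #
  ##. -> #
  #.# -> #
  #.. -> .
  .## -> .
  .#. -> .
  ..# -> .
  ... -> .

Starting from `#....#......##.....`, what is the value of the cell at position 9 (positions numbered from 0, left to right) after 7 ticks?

#............#.....
#..................
#..................  (fixed point — unchanged through tick 7)
position 9 holds .

.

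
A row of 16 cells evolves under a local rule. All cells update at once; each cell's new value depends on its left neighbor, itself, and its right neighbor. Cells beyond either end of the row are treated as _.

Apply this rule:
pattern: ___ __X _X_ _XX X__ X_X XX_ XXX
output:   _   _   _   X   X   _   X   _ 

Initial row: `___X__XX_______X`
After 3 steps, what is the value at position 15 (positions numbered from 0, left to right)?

_

____X_XXX_______
______X_XX______
________XXX_____
position 15 holds _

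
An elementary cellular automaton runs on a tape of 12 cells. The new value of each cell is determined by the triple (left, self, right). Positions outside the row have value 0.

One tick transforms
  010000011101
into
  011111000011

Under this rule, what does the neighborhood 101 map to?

At position 10 the neighborhood is 101; the next row has 1 there.

1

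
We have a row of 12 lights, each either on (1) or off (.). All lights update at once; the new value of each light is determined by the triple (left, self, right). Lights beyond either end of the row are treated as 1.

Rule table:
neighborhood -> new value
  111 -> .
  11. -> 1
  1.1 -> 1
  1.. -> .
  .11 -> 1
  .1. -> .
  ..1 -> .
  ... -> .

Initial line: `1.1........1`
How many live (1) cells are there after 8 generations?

2

11.........1
.1.........1
1..........1
1..........1  (fixed point — unchanged through generation 8)
count of 1: 2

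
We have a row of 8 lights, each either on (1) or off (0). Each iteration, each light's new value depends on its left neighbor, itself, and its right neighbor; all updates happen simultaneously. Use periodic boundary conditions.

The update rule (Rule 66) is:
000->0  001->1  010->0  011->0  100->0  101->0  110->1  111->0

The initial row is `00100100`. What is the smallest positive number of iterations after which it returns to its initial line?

8

01001000
10010000
00100001
01000010
10000100
00001001
00010010
00100100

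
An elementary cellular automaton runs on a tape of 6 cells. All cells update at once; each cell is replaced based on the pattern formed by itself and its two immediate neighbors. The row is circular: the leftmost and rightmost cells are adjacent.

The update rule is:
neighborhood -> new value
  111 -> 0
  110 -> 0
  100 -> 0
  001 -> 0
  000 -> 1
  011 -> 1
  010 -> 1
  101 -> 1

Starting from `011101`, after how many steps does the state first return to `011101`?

110011
000010
111010
100111
000100
110101
001111
001000
101011
011110
010000
010111
111100
100000
101110
111001
000001
011101

18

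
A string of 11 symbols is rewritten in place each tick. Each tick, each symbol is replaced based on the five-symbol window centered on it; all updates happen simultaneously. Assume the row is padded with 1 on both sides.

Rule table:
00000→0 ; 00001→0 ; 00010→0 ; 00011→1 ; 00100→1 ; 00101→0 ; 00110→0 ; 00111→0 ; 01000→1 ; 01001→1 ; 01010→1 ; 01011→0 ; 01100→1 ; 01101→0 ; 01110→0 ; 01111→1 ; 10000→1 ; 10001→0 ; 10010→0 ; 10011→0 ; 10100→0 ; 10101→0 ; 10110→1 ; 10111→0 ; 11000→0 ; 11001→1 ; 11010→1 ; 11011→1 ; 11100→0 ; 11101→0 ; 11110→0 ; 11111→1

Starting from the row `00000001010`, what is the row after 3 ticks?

01110101001

01000000100
10110000110
01110101001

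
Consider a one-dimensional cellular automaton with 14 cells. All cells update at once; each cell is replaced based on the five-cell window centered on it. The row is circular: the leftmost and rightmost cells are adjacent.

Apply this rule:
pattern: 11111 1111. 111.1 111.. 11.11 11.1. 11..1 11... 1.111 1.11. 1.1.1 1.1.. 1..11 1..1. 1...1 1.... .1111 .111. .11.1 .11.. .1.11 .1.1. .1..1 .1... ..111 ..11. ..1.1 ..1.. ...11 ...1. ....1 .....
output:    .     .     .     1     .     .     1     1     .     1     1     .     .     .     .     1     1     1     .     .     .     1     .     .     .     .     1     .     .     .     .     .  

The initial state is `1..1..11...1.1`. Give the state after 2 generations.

.1......1..1.1
1..1.......111

1..1.......111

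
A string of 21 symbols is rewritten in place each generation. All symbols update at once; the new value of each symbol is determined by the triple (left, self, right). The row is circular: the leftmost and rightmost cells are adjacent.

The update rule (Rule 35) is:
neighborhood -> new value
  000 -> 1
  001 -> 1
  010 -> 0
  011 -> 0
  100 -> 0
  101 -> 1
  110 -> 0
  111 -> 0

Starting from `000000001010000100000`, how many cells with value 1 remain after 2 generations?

3

generation 1: 111111110100111001111
generation 2: 000000001001000010000
count of 1: 3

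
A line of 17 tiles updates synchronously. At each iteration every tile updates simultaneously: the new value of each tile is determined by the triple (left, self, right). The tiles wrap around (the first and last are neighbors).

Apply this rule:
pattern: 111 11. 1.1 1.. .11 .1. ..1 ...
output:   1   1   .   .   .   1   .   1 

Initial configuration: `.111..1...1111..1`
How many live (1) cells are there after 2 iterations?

..11..1.1..111..1
...1..1.1...11..1
count of 1: 6

6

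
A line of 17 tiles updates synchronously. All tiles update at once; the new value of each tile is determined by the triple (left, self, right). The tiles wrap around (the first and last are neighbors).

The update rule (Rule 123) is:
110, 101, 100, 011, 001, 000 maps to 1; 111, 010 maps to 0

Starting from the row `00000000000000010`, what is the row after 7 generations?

generation 1: 11111111111111101
generation 2: 00000000000000111
generation 3: 11111111111111101  (repeats generation 1; period 2)
generation 7: 11111111111111101

11111111111111101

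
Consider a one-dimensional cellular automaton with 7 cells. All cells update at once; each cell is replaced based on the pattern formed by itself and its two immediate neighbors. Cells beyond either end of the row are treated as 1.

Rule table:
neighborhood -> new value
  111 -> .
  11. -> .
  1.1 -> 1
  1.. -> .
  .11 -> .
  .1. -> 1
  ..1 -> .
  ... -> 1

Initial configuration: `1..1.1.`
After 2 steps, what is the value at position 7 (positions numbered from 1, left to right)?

...1111
.1.....
position 7 holds .

.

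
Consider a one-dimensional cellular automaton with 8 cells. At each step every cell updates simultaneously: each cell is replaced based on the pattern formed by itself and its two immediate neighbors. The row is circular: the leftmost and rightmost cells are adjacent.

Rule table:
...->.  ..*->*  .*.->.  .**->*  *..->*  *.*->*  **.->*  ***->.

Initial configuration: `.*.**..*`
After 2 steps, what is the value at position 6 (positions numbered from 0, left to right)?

*

step 1: *.*****.
step 2: .**...**
position 6 holds *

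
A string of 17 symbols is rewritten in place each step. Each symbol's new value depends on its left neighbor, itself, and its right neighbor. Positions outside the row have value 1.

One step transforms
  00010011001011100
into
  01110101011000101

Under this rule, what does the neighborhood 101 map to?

0

At position 11 the neighborhood is 101; the next row has 0 there.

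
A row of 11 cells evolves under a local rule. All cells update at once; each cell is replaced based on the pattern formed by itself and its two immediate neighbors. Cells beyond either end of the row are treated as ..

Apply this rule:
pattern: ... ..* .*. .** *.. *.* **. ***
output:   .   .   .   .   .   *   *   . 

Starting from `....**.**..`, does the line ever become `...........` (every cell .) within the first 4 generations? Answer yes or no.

generation 1: .....**.*..
generation 2: ......**...
generation 3: .......*...
generation 4: ...........
all cells are . at generation 4

yes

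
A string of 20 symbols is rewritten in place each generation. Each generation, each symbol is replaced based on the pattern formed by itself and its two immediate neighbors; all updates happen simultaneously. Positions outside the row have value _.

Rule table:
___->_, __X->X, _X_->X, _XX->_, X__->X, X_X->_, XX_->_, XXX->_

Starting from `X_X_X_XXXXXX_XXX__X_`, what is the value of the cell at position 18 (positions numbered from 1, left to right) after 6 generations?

_

X_X_X___________XXXX
X_X_XX_________X____
X_X___X_______XXX___
X_XX_XXX_____X___X__
X_______X___XXX_XXX_
XX_____XXX_X_______X
position 18 holds _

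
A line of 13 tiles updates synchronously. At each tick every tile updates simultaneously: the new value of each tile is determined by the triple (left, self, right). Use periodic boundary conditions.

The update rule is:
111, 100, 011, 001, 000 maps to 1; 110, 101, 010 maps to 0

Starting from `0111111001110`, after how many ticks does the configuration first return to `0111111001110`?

26

1111110111101
1111100111001
1111011110111
1110011100111
1101111011111
1001110011111
0111101111111
0111001111110
1110111111101
1100111111001
1011111110111
0011111100111
1111111011110
1111110011100
1111101111011
1111001110011
1110111101111
1100111001111
1011110111111
0011100111111
1111011111110
1110011111100
1101111111011
1001111110011
0111111101111
0111111001110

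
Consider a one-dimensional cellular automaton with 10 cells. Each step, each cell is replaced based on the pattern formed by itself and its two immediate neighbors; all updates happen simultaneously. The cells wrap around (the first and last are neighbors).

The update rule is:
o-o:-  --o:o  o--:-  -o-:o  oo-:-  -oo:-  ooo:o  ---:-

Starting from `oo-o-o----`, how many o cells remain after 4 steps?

5

---o-o---o
--oo-o--oo
-o---o-o--
oo--oo-o--
count of o: 5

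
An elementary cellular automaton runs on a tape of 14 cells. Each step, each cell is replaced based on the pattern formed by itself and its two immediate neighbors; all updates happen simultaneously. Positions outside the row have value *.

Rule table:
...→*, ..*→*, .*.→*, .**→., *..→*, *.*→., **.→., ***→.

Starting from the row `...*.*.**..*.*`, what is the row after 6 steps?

.....****...**

****.*...***..
.....****...**
*****....***..
.....****...**  (repeats step 2; period 2)
step 6: .....****...**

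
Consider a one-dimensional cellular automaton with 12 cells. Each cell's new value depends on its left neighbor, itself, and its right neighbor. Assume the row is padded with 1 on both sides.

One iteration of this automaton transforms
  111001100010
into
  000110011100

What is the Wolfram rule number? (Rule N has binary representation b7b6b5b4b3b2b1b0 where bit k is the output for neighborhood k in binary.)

19

position 0: 111 → 0  (bit 7 = 0)
position 2: 110 → 0  (bit 6 = 0)
position 11: 101 → 0  (bit 5 = 0)
position 3: 100 → 1  (bit 4 = 1)
position 5: 011 → 0  (bit 3 = 0)
position 10: 010 → 0  (bit 2 = 0)
position 4: 001 → 1  (bit 1 = 1)
position 8: 000 → 1  (bit 0 = 1)
bits b7..b0 = 00010011 = 19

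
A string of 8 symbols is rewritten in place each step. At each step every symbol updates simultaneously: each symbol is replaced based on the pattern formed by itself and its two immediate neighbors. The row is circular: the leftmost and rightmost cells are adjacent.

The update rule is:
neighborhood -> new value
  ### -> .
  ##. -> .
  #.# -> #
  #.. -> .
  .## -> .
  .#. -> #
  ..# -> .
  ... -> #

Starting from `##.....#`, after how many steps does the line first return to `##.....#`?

2

...###..
##.....#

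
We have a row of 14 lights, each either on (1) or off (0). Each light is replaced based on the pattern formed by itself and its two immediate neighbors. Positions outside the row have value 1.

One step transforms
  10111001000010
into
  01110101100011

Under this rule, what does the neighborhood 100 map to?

At position 5 the neighborhood is 100; the next row has 1 there.

1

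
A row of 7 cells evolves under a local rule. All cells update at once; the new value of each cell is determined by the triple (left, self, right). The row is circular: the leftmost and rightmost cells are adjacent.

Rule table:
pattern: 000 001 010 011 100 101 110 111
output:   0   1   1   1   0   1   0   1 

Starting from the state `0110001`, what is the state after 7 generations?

1110001

1100011
1000111
0001111
0011110
0111100
1111000
1110001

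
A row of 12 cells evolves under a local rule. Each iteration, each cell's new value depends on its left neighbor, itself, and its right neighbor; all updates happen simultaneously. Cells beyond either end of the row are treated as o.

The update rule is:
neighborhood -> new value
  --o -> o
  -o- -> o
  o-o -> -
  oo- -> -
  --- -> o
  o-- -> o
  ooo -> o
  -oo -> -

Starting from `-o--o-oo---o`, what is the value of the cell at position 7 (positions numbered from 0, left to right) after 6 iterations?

-

-oooo---ooo-
--oo-ooo-o--
oo----o--ooo
o-ooooooo-oo
---ooooo---o
ooo-ooo-ooo-
position 7 holds -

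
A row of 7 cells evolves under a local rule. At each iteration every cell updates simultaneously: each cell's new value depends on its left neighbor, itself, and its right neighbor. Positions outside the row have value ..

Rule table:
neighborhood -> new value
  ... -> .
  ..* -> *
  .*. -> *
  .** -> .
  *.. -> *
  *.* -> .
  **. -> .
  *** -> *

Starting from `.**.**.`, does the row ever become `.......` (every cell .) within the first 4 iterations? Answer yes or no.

*.....*
**...**
..*.*..
.**.**.
iteration 4 is .**.**., still not uniform .

no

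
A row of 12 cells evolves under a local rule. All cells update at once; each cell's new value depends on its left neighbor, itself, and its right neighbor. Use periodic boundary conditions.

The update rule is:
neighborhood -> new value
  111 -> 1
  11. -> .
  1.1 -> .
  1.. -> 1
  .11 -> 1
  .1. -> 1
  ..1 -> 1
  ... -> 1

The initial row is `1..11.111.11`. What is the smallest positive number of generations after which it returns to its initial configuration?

generation 1: .111..11..11
generation 2: .11.111.111.
generation 3: 11..11..11.1
generation 4: 1.111.111..1
generation 5: ..11..11.111
generation 6: 111.111..11.
generation 7: 11..11.111..
generation 8: 1.111..11.11
generation 9: ..11.111..11
generation 10: 111..11.111.
generation 11: 11.111..11..
generation 12: 1..11.111.11

12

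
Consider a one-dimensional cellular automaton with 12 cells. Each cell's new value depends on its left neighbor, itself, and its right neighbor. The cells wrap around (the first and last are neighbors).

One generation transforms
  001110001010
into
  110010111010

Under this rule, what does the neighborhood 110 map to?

At position 4 the neighborhood is 110; the next row has 1 there.

1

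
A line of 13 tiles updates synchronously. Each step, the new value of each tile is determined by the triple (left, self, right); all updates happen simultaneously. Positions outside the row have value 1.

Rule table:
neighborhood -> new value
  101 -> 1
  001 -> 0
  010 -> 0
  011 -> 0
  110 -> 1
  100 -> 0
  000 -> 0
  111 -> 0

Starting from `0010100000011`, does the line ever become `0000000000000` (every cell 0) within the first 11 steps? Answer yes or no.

yes

0001000000000
0000000000000
all cells are 0 at step 2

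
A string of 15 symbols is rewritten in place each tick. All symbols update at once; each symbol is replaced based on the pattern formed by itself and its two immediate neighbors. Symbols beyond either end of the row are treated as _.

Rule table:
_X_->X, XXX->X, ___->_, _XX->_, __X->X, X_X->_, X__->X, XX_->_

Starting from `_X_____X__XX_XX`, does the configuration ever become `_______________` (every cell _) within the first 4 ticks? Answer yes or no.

no

tick 1: XXX___XXXX_____
tick 2: _X_X_X_XX_X____
tick 3: XX_X_X____XX___
tick 4: ___X_XX__X__X__
tick 4 is ___X_XX__X__X__, still not uniform _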